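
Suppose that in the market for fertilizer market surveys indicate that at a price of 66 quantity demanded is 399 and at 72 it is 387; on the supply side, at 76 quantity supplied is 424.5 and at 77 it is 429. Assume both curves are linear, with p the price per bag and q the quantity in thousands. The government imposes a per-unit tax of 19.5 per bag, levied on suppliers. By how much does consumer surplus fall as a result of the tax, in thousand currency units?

Demand slope: (387 − 399)/(72 − 66) = -2, so qd = 531 − 2p.
Supply slope: (429 − 424.5)/(77 − 76) = 4.5, so qs = 4.5p + 82.5.
Without the tax, 531 − 2p = 4.5p + 82.5 gives 6.5p = 448.5, so p* = 69 and q* = 393.
With the tax collected from suppliers, supply shifts: qs = 4.5(p − 19.5) + 82.5.
New equilibrium: consumers pay 82.5, suppliers receive 63, q = 366. (Wedge: pb − ps = 19.5.)
ΔCS is the trapezoid between Q = 366 and Q = 393 of height 13.5: ½ · (393 + 366) · 13.5 = 5123.25.

Consumer surplus falls by 5123.25 thousand.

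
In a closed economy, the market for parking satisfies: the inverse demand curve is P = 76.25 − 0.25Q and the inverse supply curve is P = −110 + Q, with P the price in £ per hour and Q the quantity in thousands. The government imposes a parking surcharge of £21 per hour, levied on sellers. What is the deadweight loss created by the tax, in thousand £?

Inverting to Q(P) form: Qd = 305 − 4P; Qs = P + 110.
Without the tax, 305 − 4P = P + 110 gives 5P = 195, so P* = £39 and Q* = 149.
With the tax collected from sellers, supply shifts: Qs = (P − 21) + 110.
Solving gives Q = 132.2 with consumers paying £43.2 and sellers receiving £22.2 (the £21 wedge).
Quantity falls by |ΔQ| = |149 − 132.2| = 16.8.
DWL = ½ · t · |ΔQ| = ½ · 21 · 16.8 = £176.4.

Deadweight loss = £176.4 thousand.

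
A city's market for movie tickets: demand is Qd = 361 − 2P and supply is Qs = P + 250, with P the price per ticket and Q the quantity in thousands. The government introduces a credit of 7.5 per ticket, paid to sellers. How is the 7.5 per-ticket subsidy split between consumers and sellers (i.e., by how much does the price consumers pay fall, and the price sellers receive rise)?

Without the subsidy, 361 − 2P = P + 250 gives 3P = 111, so P* = 37 and Q* = 287.
With a per-unit subsidy paid to sellers, each receives P + 7.5 per unit sold, so supply becomes Qs = (P + 7.5) + 250.
New equilibrium: consumers pay 34.5, sellers receive 42, Q = 292. (Wedge: Pb − Ps = −7.5.)
Gain to consumers: 2.5; to sellers: 5. (They sum to 7.5.)

Consumers gain 2.5 per ticket; sellers gain 5 per ticket.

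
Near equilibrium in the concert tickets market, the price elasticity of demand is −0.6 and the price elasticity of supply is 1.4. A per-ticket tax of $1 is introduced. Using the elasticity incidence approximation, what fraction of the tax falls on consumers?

Incidence ratio: consumers' share ≈ εs / (εs + |εd|) = 1.4 / (1.4 + 0.6) = 0.7.
Supply is the more elastic side, so consumers bear the larger share.

Consumers' share ≈ 0.7.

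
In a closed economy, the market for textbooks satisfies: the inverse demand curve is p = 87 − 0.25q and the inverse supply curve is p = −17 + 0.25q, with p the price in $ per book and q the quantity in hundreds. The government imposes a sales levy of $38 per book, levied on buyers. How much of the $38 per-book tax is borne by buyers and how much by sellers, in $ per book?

Rewrite in direct form: qd = 348 − 4p and qs = 4p + 68.
Without the tax, 348 − 4p = 4p + 68 gives 8p = 280, so p* = $35 and q* = 208.
With the tax collected from buyers, demand (in seller-price terms) shifts: qd = 348 − 4(p + 38).
Solving gives q = 132 with buyers paying $54 and sellers receiving $16 (the $38 wedge).
Burden on buyers: $19; on sellers: $19. (They sum to $38.)
The less price-elastic side of the market bears the larger share of a per-unit tax.

Buyers bear $19 per book; sellers bear $19 per book.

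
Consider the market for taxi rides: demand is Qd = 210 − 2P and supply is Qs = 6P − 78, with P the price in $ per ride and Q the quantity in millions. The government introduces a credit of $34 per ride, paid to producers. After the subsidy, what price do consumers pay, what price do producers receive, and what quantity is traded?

Consumers pay $10.5; producers receive $44.5; quantity = 189.

Without the subsidy, 210 − 2P = 6P − 78 gives 8P = 288, so P* = $36 and Q* = 138.
With a per-unit subsidy paid to producers, each receives P + 34 per unit sold, so supply becomes Qs = 6(P + 34) − 78.
New equilibrium: consumers pay $10.5, producers receive $44.5, Q = 189. (Wedge: Pb − Ps = −34.)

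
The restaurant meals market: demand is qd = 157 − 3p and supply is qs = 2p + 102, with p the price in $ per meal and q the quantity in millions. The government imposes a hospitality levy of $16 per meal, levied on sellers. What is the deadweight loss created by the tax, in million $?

Deadweight loss = $153.6 million.

Without the tax, 157 − 3p = 2p + 102 gives 5p = 55, so p* = $11 and q* = 124.
With the tax collected from sellers, supply shifts: qs = 2(p − 16) + 102.
Solving gives q = 104.8 with buyers paying $17.4 and sellers receiving $1.4 (the $16 wedge).
Quantity falls by |ΔQ| = |124 − 104.8| = 19.2.
DWL = ½ · t · |ΔQ| = ½ · 16 · 19.2 = $153.6.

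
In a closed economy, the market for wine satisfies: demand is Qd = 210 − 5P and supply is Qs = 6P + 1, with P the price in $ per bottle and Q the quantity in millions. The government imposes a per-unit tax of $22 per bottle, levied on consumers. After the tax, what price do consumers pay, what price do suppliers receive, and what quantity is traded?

Without the tax, 210 − 5P = 6P + 1 gives 11P = 209, so P* = $19 and Q* = 115.
With the tax collected from consumers, demand (in seller-price terms) shifts: Qd = 210 − 5(P + 22).
Solving gives Q = 55 with consumers paying $31 and suppliers receiving $9 (the $22 wedge).
The less price-elastic side of the market bears the larger share of a per-unit tax.

Consumers pay $31; suppliers receive $9; quantity = 55.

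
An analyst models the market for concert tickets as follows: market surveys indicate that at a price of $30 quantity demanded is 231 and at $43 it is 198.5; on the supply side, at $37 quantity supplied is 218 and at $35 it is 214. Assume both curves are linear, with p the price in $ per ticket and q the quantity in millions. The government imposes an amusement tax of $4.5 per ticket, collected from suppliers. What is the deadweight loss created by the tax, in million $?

Demand slope: (198.5 − 231)/(43 − 30) = -2.5, so qd = 306 − 2.5p.
Supply slope: (214 − 218)/(35 − 37) = 2, so qs = 2p + 144.
Without the tax, 306 − 2.5p = 2p + 144 gives 4.5p = 162, so p* = $36 and q* = 216.
With the tax collected from suppliers, supply shifts: qs = 2(p − 4.5) + 144.
New equilibrium: buyers pay $38, suppliers receive $33.5, q = 211. (Wedge: pb − ps = 4.5.)
Quantity falls by |ΔQ| = |216 − 211| = 5.
DWL = ½ · t · |ΔQ| = ½ · 4.5 · 5 = $11.25.

Deadweight loss = $11.25 million.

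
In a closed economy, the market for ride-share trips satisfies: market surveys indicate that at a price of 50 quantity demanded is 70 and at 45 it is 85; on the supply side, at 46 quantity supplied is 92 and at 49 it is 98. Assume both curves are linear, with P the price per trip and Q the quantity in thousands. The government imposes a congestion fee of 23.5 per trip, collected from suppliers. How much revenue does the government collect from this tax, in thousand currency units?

Demand slope: (85 − 70)/(45 − 50) = -3, so Qd = 220 − 3P.
Supply slope: (98 − 92)/(49 − 46) = 2, so Qs = 2P.
Before the tax: set 220 − 3P = 2P → P* = 44, Q* = 88.
With the tax collected from suppliers, supply shifts: Qs = 2(P − 23.5).
New equilibrium: consumers pay 53.4, suppliers receive 29.9, Q = 59.8. (Wedge: Pb − Ps = 23.5.)
Revenue = t · Q = 23.5 · 59.8 = 1405.3.

Tax revenue = 1405.3 thousand.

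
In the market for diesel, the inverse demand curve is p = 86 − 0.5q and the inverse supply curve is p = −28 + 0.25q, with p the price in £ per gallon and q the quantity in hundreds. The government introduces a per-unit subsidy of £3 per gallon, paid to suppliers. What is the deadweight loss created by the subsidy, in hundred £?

Inverting to q(p) form: qd = 172 − 2p; qs = 4p + 112.
Without the subsidy, 172 − 2p = 4p + 112 gives 6p = 60, so p* = £10 and q* = 152.
With a per-unit subsidy paid to suppliers, each receives p + 3 per unit sold, so supply becomes qs = 4(p + 3) + 112.
Solving gives q = 156 with consumers paying £8 and suppliers receiving £11 (the £3 wedge).
Quantity rises by |ΔQ| = |152 − 156| = 4.
DWL = ½ · t · |ΔQ| = ½ · 3 · 4 = £6.

Deadweight loss = £6 hundred.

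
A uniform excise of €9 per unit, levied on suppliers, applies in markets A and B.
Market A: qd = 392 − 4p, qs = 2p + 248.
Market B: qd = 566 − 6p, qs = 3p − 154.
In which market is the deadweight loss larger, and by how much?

Market A: pre-tax p* = €24, q* = 296; post-tax q = 284; deadweight loss = €54.
Market B: pre-tax p* = €80, q* = 86; post-tax q = 68; deadweight loss = €81.
Difference: €54 vs €81 → market B is larger by €27.

Market B, by €27.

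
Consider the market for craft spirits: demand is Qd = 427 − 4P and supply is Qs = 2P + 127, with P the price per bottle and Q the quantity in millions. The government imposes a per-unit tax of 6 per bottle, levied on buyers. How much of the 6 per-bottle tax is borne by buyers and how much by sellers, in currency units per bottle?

Before the tax: set 427 − 4P = 2P + 127 → P* = 50, Q* = 227.
With the tax collected from buyers, demand (in seller-price terms) shifts: Qd = 427 − 4(P + 6).
New equilibrium: buyers pay 52, sellers receive 46, Q = 219. (Wedge: Pb − Ps = 6.)
Burden on buyers: 2; on sellers: 4. (They sum to 6.)
The less price-elastic side of the market bears the larger share of a per-unit tax.

Buyers bear 2 per bottle; sellers bear 4 per bottle.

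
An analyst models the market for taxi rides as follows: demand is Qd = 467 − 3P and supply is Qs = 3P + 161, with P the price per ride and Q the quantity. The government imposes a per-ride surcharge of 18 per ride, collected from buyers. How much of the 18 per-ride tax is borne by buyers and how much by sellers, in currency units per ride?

Before the tax: set 467 − 3P = 3P + 161 → P* = 51, Q* = 314.
With the tax collected from buyers, demand (in seller-price terms) shifts: Qd = 467 − 3(P + 18).
Solving gives Q = 287 with buyers paying 60 and sellers receiving 42 (the 18 wedge).
Burden on buyers: 9; on sellers: 9. (They sum to 18.)
The less price-elastic side of the market bears the larger share of a per-unit tax.

Buyers bear 9 per ride; sellers bear 9 per ride.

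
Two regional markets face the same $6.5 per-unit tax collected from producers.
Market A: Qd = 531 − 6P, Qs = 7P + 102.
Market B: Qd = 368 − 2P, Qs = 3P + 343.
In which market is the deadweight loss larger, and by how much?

Market A, by $42.9.

Market A: pre-tax P* = $33, Q* = 333; post-tax Q = 312; deadweight loss = $68.25.
Market B: pre-tax P* = $5, Q* = 358; post-tax Q = 350.2; deadweight loss = $25.35.
Difference: $68.25 vs $25.35 → market A is larger by $42.9.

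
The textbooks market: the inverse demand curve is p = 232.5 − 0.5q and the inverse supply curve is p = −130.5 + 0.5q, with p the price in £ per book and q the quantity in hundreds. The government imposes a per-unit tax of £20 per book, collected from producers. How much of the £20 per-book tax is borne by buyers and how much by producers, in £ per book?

Buyers bear £10 per book; producers bear £10 per book.

Rewrite in direct form: qd = 465 − 2p and qs = 2p + 261.
Without the tax, 465 − 2p = 2p + 261 gives 4p = 204, so p* = £51 and q* = 363.
With the tax collected from producers, supply shifts: qs = 2(p − 20) + 261.
New equilibrium: buyers pay £61, producers receive £41, q = 343. (Wedge: pb − ps = 20.)
Burden on buyers: £10; on producers: £10. (They sum to £20.)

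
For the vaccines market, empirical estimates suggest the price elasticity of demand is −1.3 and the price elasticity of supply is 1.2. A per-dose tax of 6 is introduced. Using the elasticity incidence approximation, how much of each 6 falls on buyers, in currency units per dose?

Buyers bear ≈ 2.88 per dose.

Incidence ratio: buyers' share ≈ εs / (εs + |εd|) = 1.2 / (1.2 + 1.3) = 0.48.
So buyers bear ≈ 0.48 × 6 = 2.88; sellers bear 3.12.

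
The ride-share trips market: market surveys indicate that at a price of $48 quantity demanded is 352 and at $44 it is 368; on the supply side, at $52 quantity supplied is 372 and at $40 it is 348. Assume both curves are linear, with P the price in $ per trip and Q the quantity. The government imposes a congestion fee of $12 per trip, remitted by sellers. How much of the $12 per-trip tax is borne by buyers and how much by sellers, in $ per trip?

Buyers bear $4 per trip; sellers bear $8 per trip.

Demand slope: (368 − 352)/(44 − 48) = -4, so Qd = 544 − 4P.
Supply slope: (348 − 372)/(40 − 52) = 2, so Qs = 2P + 268.
Without the tax, 544 − 4P = 2P + 268 gives 6P = 276, so P* = $46 and Q* = 360.
With the tax collected from sellers, supply shifts: Qs = 2(P − 12) + 268.
New equilibrium: buyers pay $50, sellers receive $38, Q = 344. (Wedge: Pb − Ps = 12.)
Burden on buyers: $4; on sellers: $8. (They sum to $12.)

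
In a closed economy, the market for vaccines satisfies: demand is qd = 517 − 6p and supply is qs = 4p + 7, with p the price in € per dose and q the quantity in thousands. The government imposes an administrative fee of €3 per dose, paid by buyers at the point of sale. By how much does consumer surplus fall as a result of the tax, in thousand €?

Consumer surplus falls by €248.88 thousand.

Before the tax: set 517 − 6p = 4p + 7 → p* = €51, q* = 211.
With the tax collected from buyers, demand (in seller-price terms) shifts: qd = 517 − 6(p + 3).
New equilibrium: buyers pay €52.2, suppliers receive €49.2, q = 203.8. (Wedge: pb − ps = 3.)
ΔCS is the trapezoid between Q = 203.8 and Q = 211 of height €1.2: ½ · (211 + 203.8) · 1.2 = €248.88.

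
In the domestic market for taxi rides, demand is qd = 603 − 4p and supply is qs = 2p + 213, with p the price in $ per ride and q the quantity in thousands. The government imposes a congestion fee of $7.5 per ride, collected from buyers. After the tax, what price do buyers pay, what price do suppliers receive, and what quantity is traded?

Buyers pay $67.5; suppliers receive $60; quantity = 333.

Before the tax: set 603 − 4p = 2p + 213 → p* = $65, q* = 343.
With the tax collected from buyers, demand (in seller-price terms) shifts: qd = 603 − 4(p + 7.5).
New equilibrium: buyers pay $67.5, suppliers receive $60, q = 333. (Wedge: pb − ps = 7.5.)
The less price-elastic side of the market bears the larger share of a per-unit tax.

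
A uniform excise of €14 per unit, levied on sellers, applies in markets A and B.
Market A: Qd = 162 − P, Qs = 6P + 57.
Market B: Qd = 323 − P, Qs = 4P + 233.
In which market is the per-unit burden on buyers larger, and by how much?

Market A: pre-tax P* = €15, Q* = 147; post-tax Q = 135; per-unit burden on buyers = €12.
Market B: pre-tax P* = €18, Q* = 305; post-tax Q = 293.8; per-unit burden on buyers = €11.2.
Difference: €12 vs €11.2 → market A is larger by €0.8.

Market A, by €0.8.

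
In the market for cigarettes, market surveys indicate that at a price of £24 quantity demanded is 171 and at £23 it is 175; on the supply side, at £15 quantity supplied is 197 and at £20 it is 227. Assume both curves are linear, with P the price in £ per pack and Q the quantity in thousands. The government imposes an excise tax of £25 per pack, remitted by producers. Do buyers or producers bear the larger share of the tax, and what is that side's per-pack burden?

Demand slope: (175 − 171)/(23 − 24) = -4, so Qd = 267 − 4P.
Supply slope: (227 − 197)/(20 − 15) = 6, so Qs = 6P + 107.
Without the tax, 267 − 4P = 6P + 107 gives 10P = 160, so P* = £16 and Q* = 203.
With the tax collected from producers, supply shifts: Qs = 6(P − 25) + 107.
Solving gives Q = 143 with buyers paying £31 and producers receiving £6 (the £25 wedge).
Per-pack burden: buyers £15, producers £10.
Buyers take the larger share because demand is less price-elastic here (demand slope 4 vs supply slope 6).

Buyers bear the larger share: £15 per pack.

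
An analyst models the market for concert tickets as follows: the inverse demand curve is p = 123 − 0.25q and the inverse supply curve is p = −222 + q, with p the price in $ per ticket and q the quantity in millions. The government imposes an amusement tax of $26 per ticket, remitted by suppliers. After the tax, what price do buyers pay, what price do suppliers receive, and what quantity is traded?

Buyers pay $59.2; suppliers receive $33.2; quantity = 255.2.

Inverting to q(p) form: qd = 492 − 4p; qs = p + 222.
Before the tax: set 492 − 4p = p + 222 → p* = $54, q* = 276.
With the tax collected from suppliers, supply shifts: qs = (p − 26) + 222.
New equilibrium: buyers pay $59.2, suppliers receive $33.2, q = 255.2. (Wedge: pb − ps = 26.)
The less price-elastic side of the market bears the larger share of a per-unit tax.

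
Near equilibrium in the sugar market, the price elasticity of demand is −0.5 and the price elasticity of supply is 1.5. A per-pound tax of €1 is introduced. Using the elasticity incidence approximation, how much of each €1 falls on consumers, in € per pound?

Incidence ratio: consumers' share ≈ εs / (εs + |εd|) = 1.5 / (1.5 + 0.5) = 0.75.
So consumers bear ≈ 0.75 × €1 = €0.75; producers bear €0.25.

Consumers bear ≈ €0.75 per pound.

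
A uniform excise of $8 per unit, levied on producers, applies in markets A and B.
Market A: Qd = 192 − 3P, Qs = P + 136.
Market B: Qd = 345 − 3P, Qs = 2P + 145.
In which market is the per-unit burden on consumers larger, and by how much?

Market A: pre-tax P* = $14, Q* = 150; post-tax Q = 144; per-unit burden on consumers = $2.
Market B: pre-tax P* = $40, Q* = 225; post-tax Q = 215.4; per-unit burden on consumers = $3.2.
Difference: $2 vs $3.2 → market B is larger by $1.2.

Market B, by $1.2.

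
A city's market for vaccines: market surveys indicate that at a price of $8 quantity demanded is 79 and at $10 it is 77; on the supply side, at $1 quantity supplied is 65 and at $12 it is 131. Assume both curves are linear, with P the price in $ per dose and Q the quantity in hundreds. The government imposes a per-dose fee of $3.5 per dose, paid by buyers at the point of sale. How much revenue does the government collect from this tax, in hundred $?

Demand slope: (77 − 79)/(10 − 8) = -1, so Qd = 87 − P.
Supply slope: (131 − 65)/(12 − 1) = 6, so Qs = 6P + 59.
Before the tax: set 87 − P = 6P + 59 → P* = $4, Q* = 83.
With the tax collected from buyers, demand (in seller-price terms) shifts: Qd = 87 − (P + 3.5).
New equilibrium: buyers pay $7, suppliers receive $3.5, Q = 80. (Wedge: Pb − Ps = 3.5.)
Revenue = t · Q = 3.5 · 80 = $280.

Tax revenue = $280 hundred.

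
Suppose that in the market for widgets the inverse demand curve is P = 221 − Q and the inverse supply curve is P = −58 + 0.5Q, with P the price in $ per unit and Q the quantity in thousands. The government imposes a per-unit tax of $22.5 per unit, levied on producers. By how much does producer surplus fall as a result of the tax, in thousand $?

Producer surplus falls by $1338.75 thousand.

Rewrite in direct form: Qd = 221 − P and Qs = 2P + 116.
Without the tax, 221 − P = 2P + 116 gives 3P = 105, so P* = $35 and Q* = 186.
With the tax collected from producers, supply shifts: Qs = 2(P − 22.5) + 116.
New equilibrium: consumers pay $50, producers receive $27.5, Q = 171. (Wedge: Pb − Ps = 22.5.)
ΔPS is the trapezoid between Q = 171 and Q = 186 of height $7.5: ½ · (186 + 171) · 7.5 = $1338.75.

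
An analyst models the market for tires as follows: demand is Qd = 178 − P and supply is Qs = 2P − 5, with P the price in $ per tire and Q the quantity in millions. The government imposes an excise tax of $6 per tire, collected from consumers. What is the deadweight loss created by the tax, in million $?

Without the tax, 178 − P = 2P − 5 gives 3P = 183, so P* = $61 and Q* = 117.
With the tax collected from consumers, demand (in seller-price terms) shifts: Qd = 178 − (P + 6).
New equilibrium: consumers pay $65, sellers receive $59, Q = 113. (Wedge: Pb − Ps = 6.)
Quantity falls by |ΔQ| = |117 − 113| = 4.
DWL = ½ · t · |ΔQ| = ½ · 6 · 4 = $12.

Deadweight loss = $12 million.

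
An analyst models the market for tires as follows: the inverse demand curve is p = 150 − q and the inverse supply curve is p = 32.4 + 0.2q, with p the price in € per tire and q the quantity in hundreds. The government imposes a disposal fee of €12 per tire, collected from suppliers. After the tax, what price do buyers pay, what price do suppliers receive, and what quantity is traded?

Buyers pay €62; suppliers receive €50; quantity = 88.

Rewrite in direct form: qd = 150 − p and qs = 5p − 162.
Without the tax, 150 − p = 5p − 162 gives 6p = 312, so p* = €52 and q* = 98.
With the tax collected from suppliers, supply shifts: qs = 5(p − 12) − 162.
New equilibrium: buyers pay €62, suppliers receive €50, q = 88. (Wedge: pb − ps = 12.)
The less price-elastic side of the market bears the larger share of a per-unit tax.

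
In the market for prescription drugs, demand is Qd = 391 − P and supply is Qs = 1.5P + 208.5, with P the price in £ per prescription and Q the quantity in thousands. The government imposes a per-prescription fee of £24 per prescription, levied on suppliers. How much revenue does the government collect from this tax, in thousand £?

Before the tax: set 391 − P = 1.5P + 208.5 → P* = £73, Q* = 318.
With the tax collected from suppliers, supply shifts: Qs = 1.5(P − 24) + 208.5.
Solving gives Q = 303.6 with buyers paying £87.4 and suppliers receiving £63.4 (the £24 wedge).
Revenue = t · Q = 24 · 303.6 = £7286.4.

Tax revenue = £7286.4 thousand.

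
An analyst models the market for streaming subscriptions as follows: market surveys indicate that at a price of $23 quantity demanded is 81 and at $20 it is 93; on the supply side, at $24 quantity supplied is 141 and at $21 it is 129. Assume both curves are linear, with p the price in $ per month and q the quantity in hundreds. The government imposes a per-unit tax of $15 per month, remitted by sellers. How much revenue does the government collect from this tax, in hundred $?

Demand slope: (93 − 81)/(20 − 23) = -4, so qd = 173 − 4p.
Supply slope: (129 − 141)/(21 − 24) = 4, so qs = 4p + 45.
Before the tax: set 173 − 4p = 4p + 45 → p* = $16, q* = 109.
With the tax collected from sellers, supply shifts: qs = 4(p − 15) + 45.
Solving gives q = 79 with buyers paying $23.5 and sellers receiving $8.5 (the $15 wedge).
Revenue = t · Q = 15 · 79 = $1185.

Tax revenue = $1185 hundred.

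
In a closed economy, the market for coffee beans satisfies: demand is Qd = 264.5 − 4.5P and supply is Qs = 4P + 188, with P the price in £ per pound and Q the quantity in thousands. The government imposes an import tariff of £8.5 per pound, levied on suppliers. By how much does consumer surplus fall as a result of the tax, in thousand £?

Without the tax, 264.5 − 4.5P = 4P + 188 gives 8.5P = 76.5, so P* = £9 and Q* = 224.
With the tax collected from suppliers, supply shifts: Qs = 4(P − 8.5) + 188.
Solving gives Q = 206 with consumers paying £13 and suppliers receiving £4.5 (the £8.5 wedge).
ΔCS is the trapezoid between Q = 206 and Q = 224 of height £4: ½ · (224 + 206) · 4 = £860.

Consumer surplus falls by £860 thousand.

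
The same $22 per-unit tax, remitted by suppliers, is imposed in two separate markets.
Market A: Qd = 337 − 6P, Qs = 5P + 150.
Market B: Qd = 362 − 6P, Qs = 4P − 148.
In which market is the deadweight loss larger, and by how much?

Market A, by $79.2.

Market A: pre-tax P* = $17, Q* = 235; post-tax Q = 175; deadweight loss = $660.
Market B: pre-tax P* = $51, Q* = 56; post-tax Q = 3.2; deadweight loss = $580.8.
Difference: $660 vs $580.8 → market A is larger by $79.2.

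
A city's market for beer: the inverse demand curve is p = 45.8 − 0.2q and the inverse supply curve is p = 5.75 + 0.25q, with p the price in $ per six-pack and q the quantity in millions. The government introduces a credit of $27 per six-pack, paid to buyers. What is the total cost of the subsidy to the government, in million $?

Inverting to q(p) form: qd = 229 − 5p; qs = 4p − 23.
Without the subsidy, 229 − 5p = 4p − 23 gives 9p = 252, so p* = $28 and q* = 89.
With a per-unit subsidy paid to buyers, each effectively pays p − 27, so demand becomes qd = 229 − 5(p − 27).
Solving gives q = 149 with buyers paying $16 and sellers receiving $43 (the $27 wedge).
Outlay = t · Q = 27 · 149 = $4023.

Government outlay = $4023 million.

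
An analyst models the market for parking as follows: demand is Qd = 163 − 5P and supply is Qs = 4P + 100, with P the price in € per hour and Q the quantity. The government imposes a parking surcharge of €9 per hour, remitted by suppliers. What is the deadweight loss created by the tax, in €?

Deadweight loss = €90.

Before the tax: set 163 − 5P = 4P + 100 → P* = €7, Q* = 128.
With the tax collected from suppliers, supply shifts: Qs = 4(P − 9) + 100.
Solving gives Q = 108 with buyers paying €11 and suppliers receiving €2 (the €9 wedge).
Quantity falls by |ΔQ| = |128 − 108| = 20.
DWL = ½ · t · |ΔQ| = ½ · 9 · 20 = €90.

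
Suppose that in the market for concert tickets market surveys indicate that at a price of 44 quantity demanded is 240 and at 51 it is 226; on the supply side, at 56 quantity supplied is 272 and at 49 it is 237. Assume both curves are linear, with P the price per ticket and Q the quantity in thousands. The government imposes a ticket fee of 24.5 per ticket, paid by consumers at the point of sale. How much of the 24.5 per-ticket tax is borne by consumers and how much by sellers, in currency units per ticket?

Demand slope: (226 − 240)/(51 − 44) = -2, so Qd = 328 − 2P.
Supply slope: (237 − 272)/(49 − 56) = 5, so Qs = 5P − 8.
Without the tax, 328 − 2P = 5P − 8 gives 7P = 336, so P* = 48 and Q* = 232.
With the tax collected from consumers, demand (in seller-price terms) shifts: Qd = 328 − 2(P + 24.5).
Solving gives Q = 197 with consumers paying 65.5 and sellers receiving 41 (the 24.5 wedge).
Burden on consumers: 17.5; on sellers: 7. (They sum to 24.5.)
The less price-elastic side of the market bears the larger share of a per-unit tax.

Consumers bear 17.5 per ticket; sellers bear 7 per ticket.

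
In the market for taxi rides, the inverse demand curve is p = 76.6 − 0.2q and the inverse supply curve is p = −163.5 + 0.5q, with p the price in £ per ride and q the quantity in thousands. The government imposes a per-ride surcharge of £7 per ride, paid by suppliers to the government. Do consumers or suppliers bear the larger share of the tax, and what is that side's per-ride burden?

Suppliers bear the larger share: £5 per ride.

Inverting to q(p) form: qd = 383 − 5p; qs = 2p + 327.
Before the tax: set 383 − 5p = 2p + 327 → p* = £8, q* = 343.
With the tax collected from suppliers, supply shifts: qs = 2(p − 7) + 327.
New equilibrium: consumers pay £10, suppliers receive £3, q = 333. (Wedge: pb − ps = 7.)
Per-ride burden: consumers £2, suppliers £5.
Suppliers take the larger share because supply is less price-elastic here (demand slope 5 vs supply slope 2).
The less price-elastic side of the market bears the larger share of a per-unit tax.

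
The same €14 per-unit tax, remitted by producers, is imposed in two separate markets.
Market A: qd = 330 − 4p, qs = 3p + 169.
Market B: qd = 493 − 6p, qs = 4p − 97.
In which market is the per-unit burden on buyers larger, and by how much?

Market A: pre-tax p* = €23, q* = 238; post-tax q = 214; per-unit burden on buyers = €6.
Market B: pre-tax p* = €59, q* = 139; post-tax q = 105.4; per-unit burden on buyers = €5.6.
Difference: €6 vs €5.6 → market A is larger by €0.4.

Market A, by €0.4.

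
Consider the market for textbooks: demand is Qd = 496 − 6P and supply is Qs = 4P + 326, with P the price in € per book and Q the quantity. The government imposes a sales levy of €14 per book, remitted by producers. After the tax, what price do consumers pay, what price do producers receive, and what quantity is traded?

Without the tax, 496 − 6P = 4P + 326 gives 10P = 170, so P* = €17 and Q* = 394.
With the tax collected from producers, supply shifts: Qs = 4(P − 14) + 326.
Solving gives Q = 360.4 with consumers paying €22.6 and producers receiving €8.6 (the €14 wedge).

Consumers pay €22.6; producers receive €8.6; quantity = 360.4.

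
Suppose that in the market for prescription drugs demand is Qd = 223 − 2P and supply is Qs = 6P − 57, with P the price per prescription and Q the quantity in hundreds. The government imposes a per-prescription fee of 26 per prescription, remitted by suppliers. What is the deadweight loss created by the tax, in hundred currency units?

Deadweight loss = 507 hundred.

Without the tax, 223 − 2P = 6P − 57 gives 8P = 280, so P* = 35 and Q* = 153.
With the tax collected from suppliers, supply shifts: Qs = 6(P − 26) − 57.
New equilibrium: consumers pay 54.5, suppliers receive 28.5, Q = 114. (Wedge: Pb − Ps = 26.)
Quantity falls by |ΔQ| = |153 − 114| = 39.
DWL = ½ · t · |ΔQ| = ½ · 26 · 39 = 507.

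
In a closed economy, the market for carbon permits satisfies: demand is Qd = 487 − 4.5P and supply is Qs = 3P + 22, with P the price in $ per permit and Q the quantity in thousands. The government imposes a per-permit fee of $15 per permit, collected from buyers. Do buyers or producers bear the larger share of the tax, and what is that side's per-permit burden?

Without the tax, 487 − 4.5P = 3P + 22 gives 7.5P = 465, so P* = $62 and Q* = 208.
With the tax collected from buyers, demand (in seller-price terms) shifts: Qd = 487 − 4.5(P + 15).
Solving gives Q = 181 with buyers paying $68 and producers receiving $53 (the $15 wedge).
Per-permit burden: buyers $6, producers $9.
Producers take the larger share because supply is less price-elastic here (demand slope 4.5 vs supply slope 3).

Producers bear the larger share: $9 per permit.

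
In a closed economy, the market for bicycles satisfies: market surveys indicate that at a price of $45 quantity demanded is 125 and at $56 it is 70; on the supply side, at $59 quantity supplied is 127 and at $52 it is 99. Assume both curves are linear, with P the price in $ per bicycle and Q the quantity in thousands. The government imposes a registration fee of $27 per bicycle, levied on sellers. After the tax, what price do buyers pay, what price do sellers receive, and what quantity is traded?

Demand slope: (70 − 125)/(56 − 45) = -5, so Qd = 350 − 5P.
Supply slope: (99 − 127)/(52 − 59) = 4, so Qs = 4P − 109.
Before the tax: set 350 − 5P = 4P − 109 → P* = $51, Q* = 95.
With the tax collected from sellers, supply shifts: Qs = 4(P − 27) − 109.
Solving gives Q = 35 with buyers paying $63 and sellers receiving $36 (the $27 wedge).

Buyers pay $63; sellers receive $36; quantity = 35.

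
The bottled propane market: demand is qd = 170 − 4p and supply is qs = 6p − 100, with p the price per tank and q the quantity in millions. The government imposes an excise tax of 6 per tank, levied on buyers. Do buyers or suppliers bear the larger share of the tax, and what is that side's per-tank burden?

Before the tax: set 170 − 4p = 6p − 100 → p* = 27, q* = 62.
With the tax collected from buyers, demand (in seller-price terms) shifts: qd = 170 − 4(p + 6).
Solving gives q = 47.6 with buyers paying 30.6 and suppliers receiving 24.6 (the 6 wedge).
Per-tank burden: buyers 3.6, suppliers 2.4.
Buyers take the larger share because demand is less price-elastic here (demand slope 4 vs supply slope 6).
The less price-elastic side of the market bears the larger share of a per-unit tax.

Buyers bear the larger share: 3.6 per tank.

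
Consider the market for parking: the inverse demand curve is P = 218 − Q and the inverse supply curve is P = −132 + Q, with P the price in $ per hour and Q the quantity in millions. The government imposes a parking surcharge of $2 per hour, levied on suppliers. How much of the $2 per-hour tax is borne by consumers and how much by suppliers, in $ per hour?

Rewrite in direct form: Qd = 218 − P and Qs = P + 132.
Without the tax, 218 − P = P + 132 gives 2P = 86, so P* = $43 and Q* = 175.
With the tax collected from suppliers, supply shifts: Qs = (P − 2) + 132.
New equilibrium: consumers pay $44, suppliers receive $42, Q = 174. (Wedge: Pb − Ps = 2.)
Burden on consumers: $1; on suppliers: $1. (They sum to $2.)
The less price-elastic side of the market bears the larger share of a per-unit tax.

Consumers bear $1 per hour; suppliers bear $1 per hour.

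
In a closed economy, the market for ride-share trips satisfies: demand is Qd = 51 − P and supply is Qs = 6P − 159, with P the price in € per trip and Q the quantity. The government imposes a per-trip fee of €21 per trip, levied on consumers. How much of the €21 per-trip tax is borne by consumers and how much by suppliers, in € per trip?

Consumers bear €18 per trip; suppliers bear €3 per trip.

Before the tax: set 51 − P = 6P − 159 → P* = €30, Q* = 21.
With the tax collected from consumers, demand (in seller-price terms) shifts: Qd = 51 − (P + 21).
New equilibrium: consumers pay €48, suppliers receive €27, Q = 3. (Wedge: Pb − Ps = 21.)
Burden on consumers: €18; on suppliers: €3. (They sum to €21.)
The less price-elastic side of the market bears the larger share of a per-unit tax.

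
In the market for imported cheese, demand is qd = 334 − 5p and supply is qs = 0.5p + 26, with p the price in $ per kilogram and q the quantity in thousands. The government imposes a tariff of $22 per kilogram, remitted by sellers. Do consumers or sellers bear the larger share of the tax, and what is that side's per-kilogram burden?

Sellers bear the larger share: $20 per kilogram.

Before the tax: set 334 − 5p = 0.5p + 26 → p* = $56, q* = 54.
With the tax collected from sellers, supply shifts: qs = 0.5(p − 22) + 26.
Solving gives q = 44 with consumers paying $58 and sellers receiving $36 (the $22 wedge).
Per-kilogram burden: consumers $2, sellers $20.
Sellers take the larger share because supply is less price-elastic here (demand slope 5 vs supply slope 0.5).
The less price-elastic side of the market bears the larger share of a per-unit tax.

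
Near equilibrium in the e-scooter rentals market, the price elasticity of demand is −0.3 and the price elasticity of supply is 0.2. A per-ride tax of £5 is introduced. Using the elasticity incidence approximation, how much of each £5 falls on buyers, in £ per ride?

Incidence ratio: buyers' share ≈ εs / (εs + |εd|) = 0.2 / (0.2 + 0.3) = 0.4.
So buyers bear ≈ 0.4 × £5 = £2; sellers bear £3.

Buyers bear ≈ £2 per ride.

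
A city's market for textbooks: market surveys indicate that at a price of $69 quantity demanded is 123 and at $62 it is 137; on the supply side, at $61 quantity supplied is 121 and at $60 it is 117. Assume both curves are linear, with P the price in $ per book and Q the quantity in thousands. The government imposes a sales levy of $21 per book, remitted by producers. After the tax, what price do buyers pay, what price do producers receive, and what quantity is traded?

Demand slope: (137 − 123)/(62 − 69) = -2, so Qd = 261 − 2P.
Supply slope: (117 − 121)/(60 − 61) = 4, so Qs = 4P − 123.
Before the tax: set 261 − 2P = 4P − 123 → P* = $64, Q* = 133.
With the tax collected from producers, supply shifts: Qs = 4(P − 21) − 123.
New equilibrium: buyers pay $78, producers receive $57, Q = 105. (Wedge: Pb − Ps = 21.)
The less price-elastic side of the market bears the larger share of a per-unit tax.

Buyers pay $78; producers receive $57; quantity = 105.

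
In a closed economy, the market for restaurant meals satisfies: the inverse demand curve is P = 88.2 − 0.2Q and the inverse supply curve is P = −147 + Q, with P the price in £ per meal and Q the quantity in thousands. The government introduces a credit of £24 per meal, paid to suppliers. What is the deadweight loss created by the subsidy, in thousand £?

Rewrite in direct form: Qd = 441 − 5P and Qs = P + 147.
Before the subsidy: set 441 − 5P = P + 147 → P* = £49, Q* = 196.
With a per-unit subsidy paid to suppliers, each receives P + 24 per unit sold, so supply becomes Qs = (P + 24) + 147.
Solving gives Q = 216 with buyers paying £45 and suppliers receiving £69 (the £24 wedge).
Quantity rises by |ΔQ| = |196 − 216| = 20.
DWL = ½ · t · |ΔQ| = ½ · 24 · 20 = £240.

Deadweight loss = £240 thousand.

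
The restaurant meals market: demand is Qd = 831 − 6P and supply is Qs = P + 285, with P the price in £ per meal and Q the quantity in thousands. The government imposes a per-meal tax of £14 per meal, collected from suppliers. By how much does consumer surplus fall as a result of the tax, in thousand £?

Before the tax: set 831 − 6P = P + 285 → P* = £78, Q* = 363.
With the tax collected from suppliers, supply shifts: Qs = (P − 14) + 285.
Solving gives Q = 351 with consumers paying £80 and suppliers receiving £66 (the £14 wedge).
ΔCS is the trapezoid between Q = 351 and Q = 363 of height £2: ½ · (363 + 351) · 2 = £714.

Consumer surplus falls by £714 thousand.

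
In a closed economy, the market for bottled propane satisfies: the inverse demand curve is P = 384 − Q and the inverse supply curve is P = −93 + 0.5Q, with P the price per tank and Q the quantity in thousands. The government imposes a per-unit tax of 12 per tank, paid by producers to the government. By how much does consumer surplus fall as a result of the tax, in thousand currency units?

Inverting to Q(P) form: Qd = 384 − P; Qs = 2P + 186.
Without the tax, 384 − P = 2P + 186 gives 3P = 198, so P* = 66 and Q* = 318.
With the tax collected from producers, supply shifts: Qs = 2(P − 12) + 186.
Solving gives Q = 310 with buyers paying 74 and producers receiving 62 (the 12 wedge).
ΔCS is the trapezoid between Q = 310 and Q = 318 of height 8: ½ · (318 + 310) · 8 = 2512.

Consumer surplus falls by 2512 thousand.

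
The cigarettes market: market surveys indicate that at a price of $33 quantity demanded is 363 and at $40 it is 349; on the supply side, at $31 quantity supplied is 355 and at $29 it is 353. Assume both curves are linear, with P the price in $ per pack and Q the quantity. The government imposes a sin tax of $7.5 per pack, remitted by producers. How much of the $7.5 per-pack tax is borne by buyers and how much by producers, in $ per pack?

Demand slope: (349 − 363)/(40 − 33) = -2, so Qd = 429 − 2P.
Supply slope: (353 − 355)/(29 − 31) = 1, so Qs = P + 324.
Before the tax: set 429 − 2P = P + 324 → P* = $35, Q* = 359.
With the tax collected from producers, supply shifts: Qs = (P − 7.5) + 324.
New equilibrium: buyers pay $37.5, producers receive $30, Q = 354. (Wedge: Pb − Ps = 7.5.)
Burden on buyers: $2.5; on producers: $5. (They sum to $7.5.)

Buyers bear $2.5 per pack; producers bear $5 per pack.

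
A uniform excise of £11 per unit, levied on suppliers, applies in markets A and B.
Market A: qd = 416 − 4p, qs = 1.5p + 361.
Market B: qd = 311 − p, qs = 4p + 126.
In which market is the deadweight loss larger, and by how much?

Market A, by £17.6.

Market A: pre-tax p* = £10, q* = 376; post-tax q = 364; deadweight loss = £66.
Market B: pre-tax p* = £37, q* = 274; post-tax q = 265.2; deadweight loss = £48.4.
Difference: £66 vs £48.4 → market A is larger by £17.6.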